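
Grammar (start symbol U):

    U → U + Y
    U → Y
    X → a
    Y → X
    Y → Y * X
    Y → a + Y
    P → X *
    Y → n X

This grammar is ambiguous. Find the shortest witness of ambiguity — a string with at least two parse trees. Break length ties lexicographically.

a + a

length 1: no string has ≥2 trees
length 2: no string has ≥2 trees
length 3: a + a has 2 parse trees

Two derivations of a + a:
  U ⇒ U + Y ⇒ Y + Y ⇒ X + Y ⇒ a + Y ⇒ a + X ⇒ a + a
  U ⇒ Y ⇒ a + Y ⇒ a + X ⇒ a + a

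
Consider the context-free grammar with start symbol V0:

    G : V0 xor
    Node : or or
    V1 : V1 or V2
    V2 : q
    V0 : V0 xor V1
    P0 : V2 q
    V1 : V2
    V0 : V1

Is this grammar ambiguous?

Only V0, V1, V2 are reachable from V0; ignoring the rest: The grammar is stratified — V0 handles 'xor' (left-recursive), V1 handles 'or', V2 atoms. Each operator has a fixed associativity and precedence level, so every string has one parse.

Unambiguous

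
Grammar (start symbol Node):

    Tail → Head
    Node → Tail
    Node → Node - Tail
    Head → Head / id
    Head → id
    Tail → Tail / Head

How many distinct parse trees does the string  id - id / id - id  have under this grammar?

2

Parse trees for id - id / id - id:
  [Node [Node [Node [Tail [Head id]]] - [Tail [Head [Head id] / id]]] - [Tail [Head id]]]
  [Node [Node [Node [Tail [Head id]]] - [Tail [Tail [Head id]] / [Head id]]] - [Tail [Head id]]]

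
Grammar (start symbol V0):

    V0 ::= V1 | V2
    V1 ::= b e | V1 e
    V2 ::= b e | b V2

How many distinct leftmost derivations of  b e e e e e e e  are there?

Parse trees for b e e e e e e e:
  [V0 [V1 [V1 [V1 [V1 [V1 [V1 [V1 b e] e] e] e] e] e] e]]

1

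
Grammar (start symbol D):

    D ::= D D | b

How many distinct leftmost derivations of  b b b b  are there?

Parse trees for b b b b:
  [D [D b] [D [D b] [D [D b] [D b]]]]
  [D [D b] [D [D [D b] [D b]] [D b]]]
  [D [D [D b] [D b]] [D [D b] [D b]]]
  [D [D [D b] [D [D b] [D b]]] [D b]]
  [D [D [D [D b] [D b]] [D b]] [D b]]

5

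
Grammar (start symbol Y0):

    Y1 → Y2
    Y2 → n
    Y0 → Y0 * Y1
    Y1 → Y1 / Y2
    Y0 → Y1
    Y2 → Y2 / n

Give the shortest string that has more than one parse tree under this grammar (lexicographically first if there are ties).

n / n

length 1: no string has ≥2 trees
length 3: n / n has 2 parse trees

Two derivations of n / n:
  Y0 ⇒ Y1 ⇒ Y2 ⇒ Y2 / n ⇒ n / n
  Y0 ⇒ Y1 ⇒ Y1 / Y2 ⇒ Y2 / Y2 ⇒ n / Y2 ⇒ n / n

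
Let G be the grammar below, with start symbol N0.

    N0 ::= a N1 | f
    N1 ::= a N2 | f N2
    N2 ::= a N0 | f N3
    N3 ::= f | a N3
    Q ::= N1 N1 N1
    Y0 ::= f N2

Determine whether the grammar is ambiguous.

Only N0, N1, N2, N3 are reachable from N0; ignoring the rest: Restricted to the reachable nonterminals, every rule has the form A → t or A → t B, and no two rules for the same A share a first terminal. The grammar encodes a DFA — one run per string.

Unambiguous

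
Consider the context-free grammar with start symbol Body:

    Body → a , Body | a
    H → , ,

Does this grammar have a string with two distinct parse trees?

(H is unreachable from Body, so its rules don't affect L(Body).) Right-recursive list with a separator: after each atom, whether the separator follows determines the rule. One parse per string.

Unambiguous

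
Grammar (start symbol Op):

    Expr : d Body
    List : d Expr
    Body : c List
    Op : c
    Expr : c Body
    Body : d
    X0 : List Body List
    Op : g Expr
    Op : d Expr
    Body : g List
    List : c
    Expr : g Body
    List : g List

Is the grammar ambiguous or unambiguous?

Unambiguous

(X0 is unreachable from Op, so its rules don't affect L(Op).) Each reachable nonterminal has at most one production per leading terminal, and all productions are right-linear; the derivation is determined token-by-token.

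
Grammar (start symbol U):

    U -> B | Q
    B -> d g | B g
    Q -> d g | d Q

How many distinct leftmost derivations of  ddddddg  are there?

Parse trees for ddddddg:
  [U [Q d [Q d [Q d [Q d [Q d [Q d g]]]]]]]

1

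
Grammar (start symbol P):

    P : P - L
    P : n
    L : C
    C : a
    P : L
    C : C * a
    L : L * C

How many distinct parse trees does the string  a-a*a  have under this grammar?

Parse trees for a-a*a:
  [P [P [L [C a]]] - [L [C [C a] * a]]]
  [P [P [L [C a]]] - [L [L [C a]] * [C a]]]

2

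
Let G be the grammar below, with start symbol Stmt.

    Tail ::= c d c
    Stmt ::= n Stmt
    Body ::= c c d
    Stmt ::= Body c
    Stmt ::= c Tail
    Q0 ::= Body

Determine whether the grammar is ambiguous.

Ambiguous

Witness: c c d c

Derivation 1: Stmt ⇒ Body c ⇒ c c d c
Derivation 2: Stmt ⇒ c Tail ⇒ c c d c

Two distinct leftmost derivations for the same string.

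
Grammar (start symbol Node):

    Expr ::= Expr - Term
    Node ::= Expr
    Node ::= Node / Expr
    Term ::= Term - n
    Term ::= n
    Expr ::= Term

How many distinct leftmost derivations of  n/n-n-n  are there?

Parse trees for n/n-n-n:
  [Node [Node [Expr [Term n]]] / [Expr [Expr [Term n]] - [Term [Term n] - n]]]
  [Node [Node [Expr [Term n]]] / [Expr [Expr [Expr [Term n]] - [Term n]] - [Term n]]]
  [Node [Node [Expr [Term n]]] / [Expr [Expr [Term [Term n] - n]] - [Term n]]]
  [Node [Node [Expr [Term n]]] / [Expr [Term [Term [Term n] - n] - n]]]

4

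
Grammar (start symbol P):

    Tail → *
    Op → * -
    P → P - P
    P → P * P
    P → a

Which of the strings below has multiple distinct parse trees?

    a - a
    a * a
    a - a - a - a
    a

a - a: 1 tree
a * a: 1 tree
a - a - a - a: 5 trees
a: 1 tree

a - a - a - a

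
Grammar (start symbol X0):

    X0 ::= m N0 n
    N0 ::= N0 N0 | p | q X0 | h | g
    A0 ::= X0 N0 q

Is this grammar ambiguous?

Ambiguous

Witness: m g g g n

Derivation 1: X0 ⇒ m N0 n ⇒ m N0 N0 n ⇒ m N0 N0 N0 n ⇒ m g N0 N0 n ⇒ m g g N0 n ⇒ m g g g n
Derivation 2: X0 ⇒ m N0 n ⇒ m N0 N0 n ⇒ m g N0 n ⇒ m g N0 N0 n ⇒ m g g N0 n ⇒ m g g g n

Two distinct leftmost derivations for the same string.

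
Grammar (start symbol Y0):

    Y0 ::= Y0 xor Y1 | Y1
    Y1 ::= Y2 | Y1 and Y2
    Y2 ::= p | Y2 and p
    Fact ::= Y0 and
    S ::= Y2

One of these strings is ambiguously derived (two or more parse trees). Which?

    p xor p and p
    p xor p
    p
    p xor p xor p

p xor p and p

p xor p and p: 2 trees
p xor p: 1 tree
p: 1 tree
p xor p xor p: 1 tree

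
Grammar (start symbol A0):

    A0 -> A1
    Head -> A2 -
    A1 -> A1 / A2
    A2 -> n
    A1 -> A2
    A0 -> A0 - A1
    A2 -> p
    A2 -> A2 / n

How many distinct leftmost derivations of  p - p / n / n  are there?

Parse trees for p - p / n / n:
  [A0 [A0 [A1 [A2 p]]] - [A1 [A1 [A2 p]] / [A2 [A2 n] / n]]]
  [A0 [A0 [A1 [A2 p]]] - [A1 [A1 [A1 [A2 p]] / [A2 n]] / [A2 n]]]
  [A0 [A0 [A1 [A2 p]]] - [A1 [A1 [A2 [A2 p] / n]] / [A2 n]]]
  [A0 [A0 [A1 [A2 p]]] - [A1 [A2 [A2 [A2 p] / n] / n]]]

4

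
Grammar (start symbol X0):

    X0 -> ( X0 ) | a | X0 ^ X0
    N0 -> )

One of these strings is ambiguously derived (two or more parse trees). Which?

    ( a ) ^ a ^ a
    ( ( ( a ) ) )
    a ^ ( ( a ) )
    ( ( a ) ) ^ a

( a ) ^ a ^ a: 2 trees
( ( ( a ) ) ): 1 tree
a ^ ( ( a ) ): 1 tree
( ( a ) ) ^ a: 1 tree

( a ) ^ a ^ a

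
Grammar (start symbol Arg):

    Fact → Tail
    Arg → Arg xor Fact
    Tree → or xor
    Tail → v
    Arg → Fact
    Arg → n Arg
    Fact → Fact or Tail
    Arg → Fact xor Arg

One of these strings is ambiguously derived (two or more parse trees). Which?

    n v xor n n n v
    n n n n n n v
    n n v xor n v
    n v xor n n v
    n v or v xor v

n v xor n n n v: 1 tree
n n n n n n v: 1 tree
n n v xor n v: 1 tree
n v xor n n v: 1 tree
n v or v xor v: 3 trees

n v or v xor v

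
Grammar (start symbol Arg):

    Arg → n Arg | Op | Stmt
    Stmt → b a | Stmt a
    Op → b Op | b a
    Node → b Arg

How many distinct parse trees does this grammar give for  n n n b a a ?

1

Parse trees for n n n b a a:
  [Arg n [Arg n [Arg n [Arg [Stmt [Stmt b a] a]]]]]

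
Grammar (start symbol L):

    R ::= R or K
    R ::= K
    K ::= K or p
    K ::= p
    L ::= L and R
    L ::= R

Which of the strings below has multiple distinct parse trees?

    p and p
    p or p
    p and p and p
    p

p or p

p and p: 1 tree
p or p: 2 trees
p and p and p: 1 tree
p: 1 tree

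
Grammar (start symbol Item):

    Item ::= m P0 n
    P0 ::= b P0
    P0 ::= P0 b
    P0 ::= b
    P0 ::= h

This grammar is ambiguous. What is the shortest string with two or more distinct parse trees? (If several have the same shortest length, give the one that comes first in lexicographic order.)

length 3: no string has ≥2 trees
length 4: m b b n has 2 parse trees

Two derivations of m b b n:
  Item ⇒ m P0 n ⇒ m b P0 n ⇒ m b b n
  Item ⇒ m P0 n ⇒ m P0 b n ⇒ m b b n

m b b n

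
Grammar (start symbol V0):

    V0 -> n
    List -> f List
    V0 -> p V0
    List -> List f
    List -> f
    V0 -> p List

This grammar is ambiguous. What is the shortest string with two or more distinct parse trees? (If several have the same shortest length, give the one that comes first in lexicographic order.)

p f f

length 1: no string has ≥2 trees
length 2: no string has ≥2 trees
length 3: p f f has 2 parse trees

Two derivations of p f f:
  V0 ⇒ p List ⇒ p f List ⇒ p f f
  V0 ⇒ p List ⇒ p List f ⇒ p f f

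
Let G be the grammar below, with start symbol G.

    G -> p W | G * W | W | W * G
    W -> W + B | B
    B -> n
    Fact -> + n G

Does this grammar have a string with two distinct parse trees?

Witness: n * n

Derivation 1: G ⇒ G * W ⇒ W * W ⇒ B * W ⇒ n * W ⇒ n * B ⇒ n * n
Derivation 2: G ⇒ W * G ⇒ B * G ⇒ n * G ⇒ n * W ⇒ n * B ⇒ n * n

Two distinct leftmost derivations for the same string.

Ambiguous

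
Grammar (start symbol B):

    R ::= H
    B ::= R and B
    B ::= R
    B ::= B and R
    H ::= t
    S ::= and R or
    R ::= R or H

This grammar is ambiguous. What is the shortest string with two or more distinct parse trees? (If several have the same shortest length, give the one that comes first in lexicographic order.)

length 1: no string has ≥2 trees
length 3: t and t has 2 parse trees

Two derivations of t and t:
  B ⇒ R and B ⇒ H and B ⇒ t and B ⇒ t and R ⇒ t and H ⇒ t and t
  B ⇒ B and R ⇒ R and R ⇒ H and R ⇒ t and R ⇒ t and H ⇒ t and t

t and t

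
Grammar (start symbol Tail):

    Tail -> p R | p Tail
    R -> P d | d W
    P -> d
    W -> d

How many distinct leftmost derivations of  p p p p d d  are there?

Parse trees for p p p p d d:
  [Tail p [Tail p [Tail p [Tail p [R [P d] d]]]]]
  [Tail p [Tail p [Tail p [Tail p [R d [W d]]]]]]

2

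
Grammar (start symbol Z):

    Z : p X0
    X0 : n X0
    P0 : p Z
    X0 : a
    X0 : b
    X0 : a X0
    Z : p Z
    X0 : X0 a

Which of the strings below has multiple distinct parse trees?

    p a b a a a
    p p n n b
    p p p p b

p a b a a a: 4 trees
p p n n b: 1 tree
p p p p b: 1 tree

p a b a a a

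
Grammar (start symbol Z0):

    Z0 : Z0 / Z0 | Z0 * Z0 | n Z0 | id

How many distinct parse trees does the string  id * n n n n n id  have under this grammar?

Parse trees for id * n n n n n id:
  [Z0 [Z0 id] * [Z0 n [Z0 n [Z0 n [Z0 n [Z0 n [Z0 id]]]]]]]

1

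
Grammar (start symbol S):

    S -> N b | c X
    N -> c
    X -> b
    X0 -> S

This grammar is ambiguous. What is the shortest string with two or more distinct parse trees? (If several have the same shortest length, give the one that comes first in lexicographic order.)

c b

length 2: c b has 2 parse trees

Two derivations of c b:
  S ⇒ N b ⇒ c b
  S ⇒ c X ⇒ c b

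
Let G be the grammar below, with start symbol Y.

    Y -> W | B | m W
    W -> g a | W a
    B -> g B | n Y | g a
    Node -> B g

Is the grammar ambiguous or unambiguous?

Witness: g a

Derivation 1: Y ⇒ W ⇒ g a
Derivation 2: Y ⇒ B ⇒ g a

Two distinct leftmost derivations for the same string.

Ambiguous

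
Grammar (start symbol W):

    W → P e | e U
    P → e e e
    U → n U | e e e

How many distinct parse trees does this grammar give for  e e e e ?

Parse trees for e e e e:
  [W [P e e e] e]
  [W e [U e e e]]

2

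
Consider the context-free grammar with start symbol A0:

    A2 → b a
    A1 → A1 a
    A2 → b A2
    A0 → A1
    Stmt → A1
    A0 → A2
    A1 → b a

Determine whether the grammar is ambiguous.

Witness: b a

Derivation 1: A0 ⇒ A1 ⇒ b a
Derivation 2: A0 ⇒ A2 ⇒ b a

Two distinct leftmost derivations for the same string.

Ambiguous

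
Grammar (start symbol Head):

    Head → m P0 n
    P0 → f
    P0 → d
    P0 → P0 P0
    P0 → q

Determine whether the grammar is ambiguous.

Ambiguous

Witness: m d d d n

Derivation 1: Head ⇒ m P0 n ⇒ m P0 P0 n ⇒ m d P0 n ⇒ m d P0 P0 n ⇒ m d d P0 n ⇒ m d d d n
Derivation 2: Head ⇒ m P0 n ⇒ m P0 P0 n ⇒ m P0 P0 P0 n ⇒ m d P0 P0 n ⇒ m d d P0 n ⇒ m d d d n

Two distinct leftmost derivations for the same string.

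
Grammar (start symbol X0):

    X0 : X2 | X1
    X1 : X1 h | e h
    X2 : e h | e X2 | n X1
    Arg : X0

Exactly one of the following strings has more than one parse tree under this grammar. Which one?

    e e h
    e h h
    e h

e h

e e h: 1 tree
e h h: 1 tree
e h: 2 trees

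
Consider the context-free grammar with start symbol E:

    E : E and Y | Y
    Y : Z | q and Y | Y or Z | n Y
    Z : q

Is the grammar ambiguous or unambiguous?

Witness: q and q

Derivation 1: E ⇒ E and Y ⇒ Y and Y ⇒ Z and Y ⇒ q and Y ⇒ q and Z ⇒ q and q
Derivation 2: E ⇒ Y ⇒ q and Y ⇒ q and Z ⇒ q and q

Two distinct leftmost derivations for the same string.

Ambiguous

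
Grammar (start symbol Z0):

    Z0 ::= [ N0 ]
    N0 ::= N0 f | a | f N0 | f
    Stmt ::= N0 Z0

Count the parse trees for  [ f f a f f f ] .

Parse trees for [ f f a f f f ] (showing first 6 of 10):
  [Z0 [ [N0 [N0 [N0 [N0 f [N0 f [N0 a]]] f] f] f] ]]
  [Z0 [ [N0 [N0 [N0 f [N0 [N0 f [N0 a]] f]] f] f] ]]
  [Z0 [ [N0 [N0 [N0 f [N0 f [N0 [N0 a] f]]] f] f] ]]
  [Z0 [ [N0 [N0 f [N0 [N0 [N0 f [N0 a]] f] f]] f] ]]
  [Z0 [ [N0 [N0 f [N0 [N0 f [N0 [N0 a] f]] f]] f] ]]
  [Z0 [ [N0 [N0 f [N0 f [N0 [N0 [N0 a] f] f]]] f] ]]

10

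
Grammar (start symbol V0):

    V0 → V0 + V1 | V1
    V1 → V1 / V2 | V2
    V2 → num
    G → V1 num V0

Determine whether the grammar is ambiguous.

Unambiguous

(G is unreachable from V0, so its rules don't affect L(V0).) This is a standard precedence ladder (V0 over V1 over V2), with each level left-recursive on its own operator ('+' at V0, '/' at V1). That structure is LR(1), hence unambiguous.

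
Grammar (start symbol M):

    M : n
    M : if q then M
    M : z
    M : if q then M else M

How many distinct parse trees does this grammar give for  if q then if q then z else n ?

2

Parse trees for if q then if q then z else n:
  [M if q then [M if q then [M z] else [M n]]]
  [M if q then [M if q then [M z]] else [M n]]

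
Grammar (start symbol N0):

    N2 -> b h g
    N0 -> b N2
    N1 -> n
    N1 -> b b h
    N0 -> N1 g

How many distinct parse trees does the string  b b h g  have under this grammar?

2

Parse trees for b b h g:
  [N0 b [N2 b h g]]
  [N0 [N1 b b h] g]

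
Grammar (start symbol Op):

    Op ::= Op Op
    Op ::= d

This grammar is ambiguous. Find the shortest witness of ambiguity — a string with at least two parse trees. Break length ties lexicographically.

d d d

length 1: no string has ≥2 trees
length 2: no string has ≥2 trees
length 3: d d d has 2 parse trees

Two derivations of d d d:
  Op ⇒ Op Op ⇒ Op Op Op ⇒ d Op Op ⇒ d d Op ⇒ d d d
  Op ⇒ Op Op ⇒ d Op ⇒ d Op Op ⇒ d d Op ⇒ d d d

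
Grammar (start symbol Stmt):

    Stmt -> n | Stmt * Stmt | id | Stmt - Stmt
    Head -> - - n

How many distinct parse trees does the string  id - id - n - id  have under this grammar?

Parse trees for id - id - n - id:
  [Stmt [Stmt id] - [Stmt [Stmt id] - [Stmt [Stmt n] - [Stmt id]]]]
  [Stmt [Stmt id] - [Stmt [Stmt [Stmt id] - [Stmt n]] - [Stmt id]]]
  [Stmt [Stmt [Stmt id] - [Stmt id]] - [Stmt [Stmt n] - [Stmt id]]]
  [Stmt [Stmt [Stmt id] - [Stmt [Stmt id] - [Stmt n]]] - [Stmt id]]
  [Stmt [Stmt [Stmt [Stmt id] - [Stmt id]] - [Stmt n]] - [Stmt id]]

5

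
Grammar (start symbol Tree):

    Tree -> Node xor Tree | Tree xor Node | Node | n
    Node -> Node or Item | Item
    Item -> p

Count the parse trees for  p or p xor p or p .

Parse trees for p or p xor p or p:
  [Tree [Node [Node [Item p]] or [Item p]] xor [Tree [Node [Node [Item p]] or [Item p]]]]
  [Tree [Tree [Node [Node [Item p]] or [Item p]]] xor [Node [Node [Item p]] or [Item p]]]

2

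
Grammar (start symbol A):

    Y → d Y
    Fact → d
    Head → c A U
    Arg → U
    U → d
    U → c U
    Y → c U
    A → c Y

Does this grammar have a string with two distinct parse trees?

Unambiguous

(Arg, Head, Fact are unreachable from A, so their rules don't affect L(A).) Restricted to the reachable nonterminals, every rule has the form A → t or A → t B, and no two rules for the same A share a first terminal. The grammar encodes a DFA — one run per string.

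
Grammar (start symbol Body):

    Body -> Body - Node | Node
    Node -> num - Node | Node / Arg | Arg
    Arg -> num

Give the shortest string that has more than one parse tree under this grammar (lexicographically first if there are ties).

length 1: no string has ≥2 trees
length 3: num - num has 2 parse trees

Two derivations of num - num:
  Body ⇒ Body - Node ⇒ Node - Node ⇒ Arg - Node ⇒ num - Node ⇒ num - Arg ⇒ num - num
  Body ⇒ Node ⇒ num - Node ⇒ num - Arg ⇒ num - num

num - num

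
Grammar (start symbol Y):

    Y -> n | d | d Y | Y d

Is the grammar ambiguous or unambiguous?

Witness: d d

Derivation 1: Y ⇒ d Y ⇒ d d
Derivation 2: Y ⇒ Y d ⇒ d d

Two distinct leftmost derivations for the same string.

Ambiguous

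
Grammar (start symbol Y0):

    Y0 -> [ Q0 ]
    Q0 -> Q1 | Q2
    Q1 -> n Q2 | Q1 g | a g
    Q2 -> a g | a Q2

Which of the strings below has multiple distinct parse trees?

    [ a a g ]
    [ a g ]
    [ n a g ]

[ a g ]

[ a a g ]: 1 tree
[ a g ]: 2 trees
[ n a g ]: 1 tree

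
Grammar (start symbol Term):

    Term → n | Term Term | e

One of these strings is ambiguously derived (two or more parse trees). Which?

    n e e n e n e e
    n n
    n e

n e e n e n e e

n e e n e n e e: 429 trees
n n: 1 tree
n e: 1 tree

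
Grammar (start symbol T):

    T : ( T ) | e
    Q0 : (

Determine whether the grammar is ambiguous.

Only T is reachable from T; ignoring the rest: L(T) is { openⁿ atom closeⁿ : n ≥ 0 }. The bracket depth fixes n, and the derivation is forced at every step.

Unambiguous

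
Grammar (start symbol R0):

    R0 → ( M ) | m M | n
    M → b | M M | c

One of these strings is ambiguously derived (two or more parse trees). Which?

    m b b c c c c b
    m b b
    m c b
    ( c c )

m b b c c c c b: 132 trees
m b b: 1 tree
m c b: 1 tree
( c c ): 1 tree

m b b c c c c b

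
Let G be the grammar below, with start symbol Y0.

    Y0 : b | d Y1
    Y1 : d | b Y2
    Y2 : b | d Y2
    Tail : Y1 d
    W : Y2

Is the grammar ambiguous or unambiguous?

Unambiguous

Only Y0, Y1, Y2 are reachable from Y0; ignoring the rest: The reachable rules are right-linear with at most one rule per (nonterminal, next-terminal) pair. Each input token forces the next rule, so parsing is deterministic.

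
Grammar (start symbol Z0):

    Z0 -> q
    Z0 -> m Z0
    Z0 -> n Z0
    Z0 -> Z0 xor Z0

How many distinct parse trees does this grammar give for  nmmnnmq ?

Parse trees for nmmnnmq:
  [Z0 n [Z0 m [Z0 m [Z0 n [Z0 n [Z0 m [Z0 q]]]]]]]

1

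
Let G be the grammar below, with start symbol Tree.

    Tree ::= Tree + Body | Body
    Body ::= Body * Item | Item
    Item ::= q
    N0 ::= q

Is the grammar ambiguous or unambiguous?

(N0 is unreachable from Tree, so its rules don't affect L(Tree).) Tree → Tree + Body | Body  ;  Body → Body * Item | Item  — a left-associative chain with Item at the bottom. Each string factors uniquely by precedence.

Unambiguous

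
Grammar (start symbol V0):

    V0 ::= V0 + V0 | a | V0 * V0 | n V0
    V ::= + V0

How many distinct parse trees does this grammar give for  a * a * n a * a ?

7

Parse trees for a * a * n a * a:
  [V0 [V0 a] * [V0 [V0 a] * [V0 [V0 n [V0 a]] * [V0 a]]]]
  [V0 [V0 a] * [V0 [V0 a] * [V0 n [V0 [V0 a] * [V0 a]]]]]
  [V0 [V0 a] * [V0 [V0 [V0 a] * [V0 n [V0 a]]] * [V0 a]]]
  [V0 [V0 [V0 a] * [V0 a]] * [V0 [V0 n [V0 a]] * [V0 a]]]
  [V0 [V0 [V0 a] * [V0 a]] * [V0 n [V0 [V0 a] * [V0 a]]]]
  [V0 [V0 [V0 a] * [V0 [V0 a] * [V0 n [V0 a]]]] * [V0 a]]
  [V0 [V0 [V0 [V0 a] * [V0 a]] * [V0 n [V0 a]]] * [V0 a]]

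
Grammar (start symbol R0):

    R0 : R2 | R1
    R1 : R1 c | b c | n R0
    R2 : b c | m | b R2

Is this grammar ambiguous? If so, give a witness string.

Ambiguous

Witness: b c

Derivation 1: R0 ⇒ R2 ⇒ b c
Derivation 2: R0 ⇒ R1 ⇒ b c

Two distinct leftmost derivations for the same string.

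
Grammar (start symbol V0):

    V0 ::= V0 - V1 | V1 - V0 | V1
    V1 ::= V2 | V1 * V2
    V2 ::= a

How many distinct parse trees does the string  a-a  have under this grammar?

2

Parse trees for a-a:
  [V0 [V0 [V1 [V2 a]]] - [V1 [V2 a]]]
  [V0 [V1 [V2 a]] - [V0 [V1 [V2 a]]]]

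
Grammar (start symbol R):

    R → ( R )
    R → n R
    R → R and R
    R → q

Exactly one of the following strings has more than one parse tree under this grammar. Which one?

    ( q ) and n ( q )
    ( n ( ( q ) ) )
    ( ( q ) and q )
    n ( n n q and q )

( q ) and n ( q ): 1 tree
( n ( ( q ) ) ): 1 tree
( ( q ) and q ): 1 tree
n ( n n q and q ): 3 trees

n ( n n q and q )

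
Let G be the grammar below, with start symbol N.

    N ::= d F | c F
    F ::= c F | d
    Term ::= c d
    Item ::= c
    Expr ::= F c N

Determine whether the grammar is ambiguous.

Only N, F are reachable from N; ignoring the rest: The reachable rules are right-linear with at most one rule per (nonterminal, next-terminal) pair. Each input token forces the next rule, so parsing is deterministic.

Unambiguous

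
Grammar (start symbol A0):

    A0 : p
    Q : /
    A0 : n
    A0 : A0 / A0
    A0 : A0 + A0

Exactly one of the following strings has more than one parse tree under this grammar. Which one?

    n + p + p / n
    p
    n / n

n + p + p / n: 5 trees
p: 1 tree
n / n: 1 tree

n + p + p / n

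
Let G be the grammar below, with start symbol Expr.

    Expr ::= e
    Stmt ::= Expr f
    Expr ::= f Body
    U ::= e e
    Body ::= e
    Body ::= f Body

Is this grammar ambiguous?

Unambiguous

Only Expr, Body are reachable from Expr; ignoring the rest: Restricted to the reachable nonterminals, every rule has the form A → t or A → t B, and no two rules for the same A share a first terminal. The grammar encodes a DFA — one run per string.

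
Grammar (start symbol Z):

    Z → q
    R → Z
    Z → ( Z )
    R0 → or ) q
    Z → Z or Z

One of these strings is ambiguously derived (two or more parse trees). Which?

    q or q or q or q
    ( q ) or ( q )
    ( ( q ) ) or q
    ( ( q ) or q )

q or q or q or q: 5 trees
( q ) or ( q ): 1 tree
( ( q ) ) or q: 1 tree
( ( q ) or q ): 1 tree

q or q or q or q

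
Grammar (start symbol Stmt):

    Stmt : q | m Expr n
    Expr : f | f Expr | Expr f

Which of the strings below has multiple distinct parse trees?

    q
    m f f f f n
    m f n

q: 1 tree
m f f f f n: 8 trees
m f n: 1 tree

m f f f f n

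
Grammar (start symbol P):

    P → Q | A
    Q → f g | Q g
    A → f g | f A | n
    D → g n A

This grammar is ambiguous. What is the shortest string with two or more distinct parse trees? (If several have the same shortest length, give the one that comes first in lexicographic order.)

length 1: no string has ≥2 trees
length 2: f g has 2 parse trees

Two derivations of f g:
  P ⇒ Q ⇒ f g
  P ⇒ A ⇒ f g

f g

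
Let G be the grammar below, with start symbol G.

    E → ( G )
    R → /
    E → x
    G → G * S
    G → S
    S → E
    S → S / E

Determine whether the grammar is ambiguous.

Unambiguous

Only G, S, E are reachable from G; ignoring the rest: G → G * S | S  ;  S → S / E | E  — a left-associative chain with E at the bottom. Each string factors uniquely by precedence.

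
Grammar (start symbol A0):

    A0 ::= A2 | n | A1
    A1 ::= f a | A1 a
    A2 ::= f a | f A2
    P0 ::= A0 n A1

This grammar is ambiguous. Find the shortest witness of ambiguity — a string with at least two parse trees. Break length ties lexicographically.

f a

length 1: no string has ≥2 trees
length 2: f a has 2 parse trees

Two derivations of f a:
  A0 ⇒ A2 ⇒ f a
  A0 ⇒ A1 ⇒ f a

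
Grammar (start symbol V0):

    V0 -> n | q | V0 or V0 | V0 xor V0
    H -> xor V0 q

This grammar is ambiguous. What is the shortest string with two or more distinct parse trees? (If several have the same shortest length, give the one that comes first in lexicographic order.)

length 1: no string has ≥2 trees
length 3: no string has ≥2 trees
length 5: n or n or n has 2 parse trees

Two derivations of n or n or n:
  V0 ⇒ V0 or V0 ⇒ n or V0 ⇒ n or V0 or V0 ⇒ n or n or V0 ⇒ n or n or n
  V0 ⇒ V0 or V0 ⇒ V0 or V0 or V0 ⇒ n or V0 or V0 ⇒ n or n or V0 ⇒ n or n or n

n or n or n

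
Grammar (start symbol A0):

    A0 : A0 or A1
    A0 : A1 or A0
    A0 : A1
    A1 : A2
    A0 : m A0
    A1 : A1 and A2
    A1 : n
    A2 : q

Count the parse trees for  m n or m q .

1

Parse trees for m n or m q:
  [A0 m [A0 [A1 n] or [A0 m [A0 [A1 [A2 q]]]]]]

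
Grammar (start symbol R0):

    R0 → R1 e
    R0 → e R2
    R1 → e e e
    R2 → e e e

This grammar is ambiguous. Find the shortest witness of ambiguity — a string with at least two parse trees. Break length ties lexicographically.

length 4: e e e e has 2 parse trees

Two derivations of e e e e:
  R0 ⇒ R1 e ⇒ e e e e
  R0 ⇒ e R2 ⇒ e e e e

e e e e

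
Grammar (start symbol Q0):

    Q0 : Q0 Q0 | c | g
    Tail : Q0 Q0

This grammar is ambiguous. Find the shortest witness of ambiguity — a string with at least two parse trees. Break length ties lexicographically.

c c c

length 1: no string has ≥2 trees
length 2: no string has ≥2 trees
length 3: c c c has 2 parse trees

Two derivations of c c c:
  Q0 ⇒ Q0 Q0 ⇒ Q0 Q0 Q0 ⇒ c Q0 Q0 ⇒ c c Q0 ⇒ c c c
  Q0 ⇒ Q0 Q0 ⇒ c Q0 ⇒ c Q0 Q0 ⇒ c c Q0 ⇒ c c c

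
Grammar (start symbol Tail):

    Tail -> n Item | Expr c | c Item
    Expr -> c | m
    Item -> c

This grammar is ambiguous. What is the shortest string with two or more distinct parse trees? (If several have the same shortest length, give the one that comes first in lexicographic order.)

length 2: c c has 2 parse trees

Two derivations of c c:
  Tail ⇒ Expr c ⇒ c c
  Tail ⇒ c Item ⇒ c c

c c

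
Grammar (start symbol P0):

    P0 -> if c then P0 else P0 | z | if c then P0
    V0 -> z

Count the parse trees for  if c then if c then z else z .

Parse trees for if c then if c then z else z:
  [P0 if c then [P0 if c then [P0 z]] else [P0 z]]
  [P0 if c then [P0 if c then [P0 z] else [P0 z]]]

2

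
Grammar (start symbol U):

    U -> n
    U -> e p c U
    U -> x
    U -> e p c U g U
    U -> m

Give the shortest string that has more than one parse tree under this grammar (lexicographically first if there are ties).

length 1: no string has ≥2 trees
length 4: no string has ≥2 trees
length 6: no string has ≥2 trees
length 7: no string has ≥2 trees
length 9: e p c e p c m g m has 2 parse trees

Two derivations of e p c e p c m g m:
  U ⇒ e p c U ⇒ e p c e p c U g U ⇒ e p c e p c m g U ⇒ e p c e p c m g m
  U ⇒ e p c U g U ⇒ e p c e p c U g U ⇒ e p c e p c m g U ⇒ e p c e p c m g m

e p c e p c m g m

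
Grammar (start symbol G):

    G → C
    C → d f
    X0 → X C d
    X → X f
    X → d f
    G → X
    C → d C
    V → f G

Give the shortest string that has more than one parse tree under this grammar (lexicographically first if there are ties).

length 2: d f has 2 parse trees

Two derivations of d f:
  G ⇒ C ⇒ d f
  G ⇒ X ⇒ d f

d f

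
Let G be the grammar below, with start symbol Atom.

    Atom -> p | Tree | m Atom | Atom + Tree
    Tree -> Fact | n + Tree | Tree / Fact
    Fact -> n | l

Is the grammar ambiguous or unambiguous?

Ambiguous

Witness: n + l

Derivation 1: Atom ⇒ Tree ⇒ n + Tree ⇒ n + Fact ⇒ n + l
Derivation 2: Atom ⇒ Atom + Tree ⇒ Tree + Tree ⇒ Fact + Tree ⇒ n + Tree ⇒ n + Fact ⇒ n + l

Two distinct leftmost derivations for the same string.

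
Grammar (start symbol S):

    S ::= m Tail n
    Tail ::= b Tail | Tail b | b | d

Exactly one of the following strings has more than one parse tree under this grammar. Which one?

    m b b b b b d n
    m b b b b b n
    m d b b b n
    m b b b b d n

m b b b b b d n: 1 tree
m b b b b b n: 16 trees
m d b b b n: 1 tree
m b b b b d n: 1 tree

m b b b b b n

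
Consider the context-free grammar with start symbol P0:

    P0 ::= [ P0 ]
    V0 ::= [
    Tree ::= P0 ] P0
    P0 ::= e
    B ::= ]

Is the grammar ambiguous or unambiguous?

Unambiguous

(B, V0, Tree are unreachable from P0, so their rules don't affect L(P0).) L(P0) is { openⁿ atom closeⁿ : n ≥ 0 }. The bracket depth fixes n, and the derivation is forced at every step.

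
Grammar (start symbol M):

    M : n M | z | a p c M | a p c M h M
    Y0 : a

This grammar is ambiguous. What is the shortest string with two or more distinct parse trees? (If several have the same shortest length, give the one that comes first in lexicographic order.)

a p c a p c z h z

length 1: no string has ≥2 trees
length 2: no string has ≥2 trees
length 3: no string has ≥2 trees
length 4: no string has ≥2 trees
length 5: no string has ≥2 trees
length 6: no string has ≥2 trees
length 7: no string has ≥2 trees
length 8: no string has ≥2 trees
length 9: a p c a p c z h z has 2 parse trees

Two derivations of a p c a p c z h z:
  M ⇒ a p c M ⇒ a p c a p c M h M ⇒ a p c a p c z h M ⇒ a p c a p c z h z
  M ⇒ a p c M h M ⇒ a p c a p c M h M ⇒ a p c a p c z h M ⇒ a p c a p c z h z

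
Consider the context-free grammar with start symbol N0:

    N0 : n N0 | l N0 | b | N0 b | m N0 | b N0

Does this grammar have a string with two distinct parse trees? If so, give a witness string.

Witness: b b

Derivation 1: N0 ⇒ N0 b ⇒ b b
Derivation 2: N0 ⇒ b N0 ⇒ b b

Two distinct leftmost derivations for the same string.

Ambiguous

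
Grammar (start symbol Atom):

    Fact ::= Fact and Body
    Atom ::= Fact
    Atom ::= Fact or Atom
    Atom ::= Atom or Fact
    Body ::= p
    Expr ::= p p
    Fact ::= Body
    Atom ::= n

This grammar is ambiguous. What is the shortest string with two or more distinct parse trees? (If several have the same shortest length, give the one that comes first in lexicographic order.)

length 1: no string has ≥2 trees
length 3: p or p has 2 parse trees

Two derivations of p or p:
  Atom ⇒ Fact or Atom ⇒ Body or Atom ⇒ p or Atom ⇒ p or Fact ⇒ p or Body ⇒ p or p
  Atom ⇒ Atom or Fact ⇒ Fact or Fact ⇒ Body or Fact ⇒ p or Fact ⇒ p or Body ⇒ p or p

p or p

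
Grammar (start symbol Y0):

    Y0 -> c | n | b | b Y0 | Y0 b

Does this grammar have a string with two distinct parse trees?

Witness: b b

Derivation 1: Y0 ⇒ b Y0 ⇒ b b
Derivation 2: Y0 ⇒ Y0 b ⇒ b b

Two distinct leftmost derivations for the same string.

Ambiguous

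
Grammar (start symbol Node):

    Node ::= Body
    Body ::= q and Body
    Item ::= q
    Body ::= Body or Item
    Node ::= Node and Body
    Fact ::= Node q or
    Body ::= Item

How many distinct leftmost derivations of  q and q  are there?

2

Parse trees for q and q:
  [Node [Body q and [Body [Item q]]]]
  [Node [Node [Body [Item q]]] and [Body [Item q]]]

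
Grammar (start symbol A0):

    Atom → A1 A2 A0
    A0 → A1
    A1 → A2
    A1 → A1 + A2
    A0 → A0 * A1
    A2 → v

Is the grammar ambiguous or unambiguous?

Only A0, A1, A2 are reachable from A0; ignoring the rest: This is a standard precedence ladder (A0 over A1 over A2), with each level left-recursive on its own operator ('*' at A0, '+' at A1). That structure is LR(1), hence unambiguous.

Unambiguous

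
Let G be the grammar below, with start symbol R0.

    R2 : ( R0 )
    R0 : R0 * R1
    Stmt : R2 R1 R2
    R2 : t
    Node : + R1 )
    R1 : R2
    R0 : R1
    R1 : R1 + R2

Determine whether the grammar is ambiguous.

Unambiguous

(Stmt, Node are unreachable from R0, so their rules don't affect L(R0).) R0 → R0 * R1 | R1  ;  R1 → R1 + R2 | R2  — a left-associative chain with R2 at the bottom. Each string factors uniquely by precedence.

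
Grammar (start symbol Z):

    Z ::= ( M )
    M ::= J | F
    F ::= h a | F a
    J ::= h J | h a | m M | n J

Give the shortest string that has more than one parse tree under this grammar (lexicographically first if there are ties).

length 4: ( h a ) has 2 parse trees

Two derivations of ( h a ):
  Z ⇒ ( M ) ⇒ ( J ) ⇒ ( h a )
  Z ⇒ ( M ) ⇒ ( F ) ⇒ ( h a )

( h a )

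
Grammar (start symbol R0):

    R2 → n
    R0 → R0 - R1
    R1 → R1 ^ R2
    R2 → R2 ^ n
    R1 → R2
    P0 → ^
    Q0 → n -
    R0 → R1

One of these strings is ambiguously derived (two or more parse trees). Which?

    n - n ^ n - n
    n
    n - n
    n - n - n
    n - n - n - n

n - n ^ n - n: 2 trees
n: 1 tree
n - n: 1 tree
n - n - n: 1 tree
n - n - n - n: 1 tree

n - n ^ n - n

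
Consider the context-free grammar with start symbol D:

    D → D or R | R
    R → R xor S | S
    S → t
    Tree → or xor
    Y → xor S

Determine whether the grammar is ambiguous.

(Tree, Y are unreachable from D, so their rules don't affect L(D).) This is a standard precedence ladder (D over R over S), with each level left-recursive on its own operator ('or' at D, 'xor' at R). That structure is LR(1), hence unambiguous.

Unambiguous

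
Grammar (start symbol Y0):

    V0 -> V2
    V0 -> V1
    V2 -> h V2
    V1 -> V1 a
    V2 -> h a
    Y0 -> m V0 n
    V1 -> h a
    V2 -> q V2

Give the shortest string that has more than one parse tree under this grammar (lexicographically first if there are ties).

m h a n

length 4: m h a n has 2 parse trees

Two derivations of m h a n:
  Y0 ⇒ m V0 n ⇒ m V2 n ⇒ m h a n
  Y0 ⇒ m V0 n ⇒ m V1 n ⇒ m h a n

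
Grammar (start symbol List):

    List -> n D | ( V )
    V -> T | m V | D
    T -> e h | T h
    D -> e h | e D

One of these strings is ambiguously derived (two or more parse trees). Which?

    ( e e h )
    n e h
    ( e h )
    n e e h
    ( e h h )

( e e h ): 1 tree
n e h: 1 tree
( e h ): 2 trees
n e e h: 1 tree
( e h h ): 1 tree

( e h )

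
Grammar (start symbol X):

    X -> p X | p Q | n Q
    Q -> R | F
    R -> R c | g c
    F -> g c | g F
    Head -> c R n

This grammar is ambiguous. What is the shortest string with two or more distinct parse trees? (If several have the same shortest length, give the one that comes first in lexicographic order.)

length 3: n g c has 2 parse trees

Two derivations of n g c:
  X ⇒ n Q ⇒ n R ⇒ n g c
  X ⇒ n Q ⇒ n F ⇒ n g c

n g c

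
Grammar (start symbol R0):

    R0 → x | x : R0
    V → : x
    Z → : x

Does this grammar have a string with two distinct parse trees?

(V, Z are unreachable from R0, so their rules don't affect L(R0).) The reachable grammar is A → atom sep A | atom. Each atom is followed by either the separator (recurse) or end-of-string (stop) — no choice point.

Unambiguous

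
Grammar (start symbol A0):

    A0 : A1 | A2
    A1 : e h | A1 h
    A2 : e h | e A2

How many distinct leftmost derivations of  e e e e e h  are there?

Parse trees for e e e e e h:
  [A0 [A2 e [A2 e [A2 e [A2 e [A2 e h]]]]]]

1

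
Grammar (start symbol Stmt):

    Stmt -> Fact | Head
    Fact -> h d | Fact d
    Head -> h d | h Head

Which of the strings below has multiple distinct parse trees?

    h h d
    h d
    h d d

h h d: 1 tree
h d: 2 trees
h d d: 1 tree

h d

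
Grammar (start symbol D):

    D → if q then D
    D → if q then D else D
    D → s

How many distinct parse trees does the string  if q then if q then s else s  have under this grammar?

2

Parse trees for if q then if q then s else s:
  [D if q then [D if q then [D s] else [D s]]]
  [D if q then [D if q then [D s]] else [D s]]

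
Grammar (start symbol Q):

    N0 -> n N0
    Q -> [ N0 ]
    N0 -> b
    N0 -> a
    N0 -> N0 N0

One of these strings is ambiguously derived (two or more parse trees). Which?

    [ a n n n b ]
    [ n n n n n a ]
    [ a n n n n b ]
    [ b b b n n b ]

[ b b b n n b ]

[ a n n n b ]: 1 tree
[ n n n n n a ]: 1 tree
[ a n n n n b ]: 1 tree
[ b b b n n b ]: 5 trees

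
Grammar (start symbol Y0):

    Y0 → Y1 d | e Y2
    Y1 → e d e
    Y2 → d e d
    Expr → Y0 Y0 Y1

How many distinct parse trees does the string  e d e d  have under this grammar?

2

Parse trees for e d e d:
  [Y0 [Y1 e d e] d]
  [Y0 e [Y2 d e d]]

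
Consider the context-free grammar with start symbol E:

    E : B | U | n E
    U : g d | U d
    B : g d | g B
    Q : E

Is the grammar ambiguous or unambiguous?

Ambiguous

Witness: g d

Derivation 1: E ⇒ B ⇒ g d
Derivation 2: E ⇒ U ⇒ g d

Two distinct leftmost derivations for the same string.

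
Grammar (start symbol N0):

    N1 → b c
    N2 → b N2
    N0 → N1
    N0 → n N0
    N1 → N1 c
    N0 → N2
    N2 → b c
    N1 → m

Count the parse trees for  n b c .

Parse trees for n b c:
  [N0 n [N0 [N1 b c]]]
  [N0 n [N0 [N2 b c]]]

2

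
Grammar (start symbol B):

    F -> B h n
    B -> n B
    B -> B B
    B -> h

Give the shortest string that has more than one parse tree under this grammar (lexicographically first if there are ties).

length 1: no string has ≥2 trees
length 2: no string has ≥2 trees
length 3: h h h has 2 parse trees

Two derivations of h h h:
  B ⇒ B B ⇒ B B B ⇒ h B B ⇒ h h B ⇒ h h h
  B ⇒ B B ⇒ h B ⇒ h B B ⇒ h h B ⇒ h h h

h h h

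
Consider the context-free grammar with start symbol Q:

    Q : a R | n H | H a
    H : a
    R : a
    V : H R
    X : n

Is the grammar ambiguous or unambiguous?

Witness: a a

Derivation 1: Q ⇒ a R ⇒ a a
Derivation 2: Q ⇒ H a ⇒ a a

Two distinct leftmost derivations for the same string.

Ambiguous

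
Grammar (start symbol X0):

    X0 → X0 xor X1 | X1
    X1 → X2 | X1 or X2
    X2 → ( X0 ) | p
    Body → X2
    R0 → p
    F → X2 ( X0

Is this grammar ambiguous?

Unambiguous

(Body, R0, F are unreachable from X0, so their rules don't affect L(X0).) The grammar is stratified — X0 handles 'xor' (left-recursive), X1 handles 'or', X2 atoms. Each operator has a fixed associativity and precedence level, so every string has one parse.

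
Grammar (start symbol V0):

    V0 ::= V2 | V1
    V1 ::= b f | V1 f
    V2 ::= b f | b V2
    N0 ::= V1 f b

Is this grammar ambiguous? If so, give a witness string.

Ambiguous

Witness: b f

Derivation 1: V0 ⇒ V2 ⇒ b f
Derivation 2: V0 ⇒ V1 ⇒ b f

Two distinct leftmost derivations for the same string.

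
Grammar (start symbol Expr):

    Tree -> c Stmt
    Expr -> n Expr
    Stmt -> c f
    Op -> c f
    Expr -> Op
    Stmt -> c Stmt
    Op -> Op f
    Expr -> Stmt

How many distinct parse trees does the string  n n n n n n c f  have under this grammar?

2

Parse trees for n n n n n n c f:
  [Expr n [Expr n [Expr n [Expr n [Expr n [Expr n [Expr [Op c f]]]]]]]]
  [Expr n [Expr n [Expr n [Expr n [Expr n [Expr n [Expr [Stmt c f]]]]]]]]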